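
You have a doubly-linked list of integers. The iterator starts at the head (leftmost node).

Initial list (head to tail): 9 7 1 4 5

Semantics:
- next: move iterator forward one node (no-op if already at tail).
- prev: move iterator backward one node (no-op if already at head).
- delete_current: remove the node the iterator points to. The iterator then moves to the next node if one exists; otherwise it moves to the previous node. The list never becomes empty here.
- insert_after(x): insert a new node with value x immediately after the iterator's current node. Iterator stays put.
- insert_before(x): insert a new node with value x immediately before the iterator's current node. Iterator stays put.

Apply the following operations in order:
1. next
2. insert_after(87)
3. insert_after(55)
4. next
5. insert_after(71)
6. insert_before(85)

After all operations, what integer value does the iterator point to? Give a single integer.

After 1 (next): list=[9, 7, 1, 4, 5] cursor@7
After 2 (insert_after(87)): list=[9, 7, 87, 1, 4, 5] cursor@7
After 3 (insert_after(55)): list=[9, 7, 55, 87, 1, 4, 5] cursor@7
After 4 (next): list=[9, 7, 55, 87, 1, 4, 5] cursor@55
After 5 (insert_after(71)): list=[9, 7, 55, 71, 87, 1, 4, 5] cursor@55
After 6 (insert_before(85)): list=[9, 7, 85, 55, 71, 87, 1, 4, 5] cursor@55

Answer: 55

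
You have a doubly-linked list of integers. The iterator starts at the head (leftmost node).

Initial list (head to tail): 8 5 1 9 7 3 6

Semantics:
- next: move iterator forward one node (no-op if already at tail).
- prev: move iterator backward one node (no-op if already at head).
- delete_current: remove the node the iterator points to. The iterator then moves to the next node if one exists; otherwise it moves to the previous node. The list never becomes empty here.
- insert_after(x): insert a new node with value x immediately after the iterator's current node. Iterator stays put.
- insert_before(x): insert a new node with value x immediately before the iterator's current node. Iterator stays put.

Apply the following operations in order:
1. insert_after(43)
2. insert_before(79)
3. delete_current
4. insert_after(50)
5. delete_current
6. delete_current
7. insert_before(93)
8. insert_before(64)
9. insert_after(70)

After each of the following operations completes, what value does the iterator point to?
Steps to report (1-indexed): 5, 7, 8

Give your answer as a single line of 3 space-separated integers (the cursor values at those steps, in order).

After 1 (insert_after(43)): list=[8, 43, 5, 1, 9, 7, 3, 6] cursor@8
After 2 (insert_before(79)): list=[79, 8, 43, 5, 1, 9, 7, 3, 6] cursor@8
After 3 (delete_current): list=[79, 43, 5, 1, 9, 7, 3, 6] cursor@43
After 4 (insert_after(50)): list=[79, 43, 50, 5, 1, 9, 7, 3, 6] cursor@43
After 5 (delete_current): list=[79, 50, 5, 1, 9, 7, 3, 6] cursor@50
After 6 (delete_current): list=[79, 5, 1, 9, 7, 3, 6] cursor@5
After 7 (insert_before(93)): list=[79, 93, 5, 1, 9, 7, 3, 6] cursor@5
After 8 (insert_before(64)): list=[79, 93, 64, 5, 1, 9, 7, 3, 6] cursor@5
After 9 (insert_after(70)): list=[79, 93, 64, 5, 70, 1, 9, 7, 3, 6] cursor@5

Answer: 50 5 5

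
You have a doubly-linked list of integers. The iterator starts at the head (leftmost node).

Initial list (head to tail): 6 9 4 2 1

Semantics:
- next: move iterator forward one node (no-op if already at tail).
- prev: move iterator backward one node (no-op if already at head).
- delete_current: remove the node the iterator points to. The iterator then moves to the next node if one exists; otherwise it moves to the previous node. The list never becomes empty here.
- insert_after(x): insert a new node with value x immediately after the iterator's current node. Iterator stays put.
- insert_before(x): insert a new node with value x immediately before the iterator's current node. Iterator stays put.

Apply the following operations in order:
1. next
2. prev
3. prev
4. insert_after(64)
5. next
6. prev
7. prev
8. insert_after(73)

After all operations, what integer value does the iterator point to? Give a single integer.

Answer: 6

Derivation:
After 1 (next): list=[6, 9, 4, 2, 1] cursor@9
After 2 (prev): list=[6, 9, 4, 2, 1] cursor@6
After 3 (prev): list=[6, 9, 4, 2, 1] cursor@6
After 4 (insert_after(64)): list=[6, 64, 9, 4, 2, 1] cursor@6
After 5 (next): list=[6, 64, 9, 4, 2, 1] cursor@64
After 6 (prev): list=[6, 64, 9, 4, 2, 1] cursor@6
After 7 (prev): list=[6, 64, 9, 4, 2, 1] cursor@6
After 8 (insert_after(73)): list=[6, 73, 64, 9, 4, 2, 1] cursor@6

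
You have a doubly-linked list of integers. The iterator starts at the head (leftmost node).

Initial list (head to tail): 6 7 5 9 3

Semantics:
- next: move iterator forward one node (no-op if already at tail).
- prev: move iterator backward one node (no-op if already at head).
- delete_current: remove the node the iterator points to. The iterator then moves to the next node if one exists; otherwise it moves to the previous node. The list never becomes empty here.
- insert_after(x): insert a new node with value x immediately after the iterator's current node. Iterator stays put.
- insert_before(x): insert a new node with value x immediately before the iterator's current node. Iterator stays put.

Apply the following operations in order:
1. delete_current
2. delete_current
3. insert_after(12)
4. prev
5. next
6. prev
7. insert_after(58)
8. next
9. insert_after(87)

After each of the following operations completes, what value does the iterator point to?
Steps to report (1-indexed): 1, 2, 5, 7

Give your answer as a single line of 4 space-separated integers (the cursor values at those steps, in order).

After 1 (delete_current): list=[7, 5, 9, 3] cursor@7
After 2 (delete_current): list=[5, 9, 3] cursor@5
After 3 (insert_after(12)): list=[5, 12, 9, 3] cursor@5
After 4 (prev): list=[5, 12, 9, 3] cursor@5
After 5 (next): list=[5, 12, 9, 3] cursor@12
After 6 (prev): list=[5, 12, 9, 3] cursor@5
After 7 (insert_after(58)): list=[5, 58, 12, 9, 3] cursor@5
After 8 (next): list=[5, 58, 12, 9, 3] cursor@58
After 9 (insert_after(87)): list=[5, 58, 87, 12, 9, 3] cursor@58

Answer: 7 5 12 5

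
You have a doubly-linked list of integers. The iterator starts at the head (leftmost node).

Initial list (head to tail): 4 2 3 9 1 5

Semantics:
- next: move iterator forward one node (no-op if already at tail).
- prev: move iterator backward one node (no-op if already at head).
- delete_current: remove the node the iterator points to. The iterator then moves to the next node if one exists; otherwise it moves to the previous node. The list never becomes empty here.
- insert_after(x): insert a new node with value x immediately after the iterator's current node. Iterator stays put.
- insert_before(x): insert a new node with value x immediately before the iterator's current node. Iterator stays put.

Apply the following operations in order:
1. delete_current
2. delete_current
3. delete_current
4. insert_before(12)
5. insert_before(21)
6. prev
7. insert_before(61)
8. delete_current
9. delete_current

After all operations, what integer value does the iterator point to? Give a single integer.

After 1 (delete_current): list=[2, 3, 9, 1, 5] cursor@2
After 2 (delete_current): list=[3, 9, 1, 5] cursor@3
After 3 (delete_current): list=[9, 1, 5] cursor@9
After 4 (insert_before(12)): list=[12, 9, 1, 5] cursor@9
After 5 (insert_before(21)): list=[12, 21, 9, 1, 5] cursor@9
After 6 (prev): list=[12, 21, 9, 1, 5] cursor@21
After 7 (insert_before(61)): list=[12, 61, 21, 9, 1, 5] cursor@21
After 8 (delete_current): list=[12, 61, 9, 1, 5] cursor@9
After 9 (delete_current): list=[12, 61, 1, 5] cursor@1

Answer: 1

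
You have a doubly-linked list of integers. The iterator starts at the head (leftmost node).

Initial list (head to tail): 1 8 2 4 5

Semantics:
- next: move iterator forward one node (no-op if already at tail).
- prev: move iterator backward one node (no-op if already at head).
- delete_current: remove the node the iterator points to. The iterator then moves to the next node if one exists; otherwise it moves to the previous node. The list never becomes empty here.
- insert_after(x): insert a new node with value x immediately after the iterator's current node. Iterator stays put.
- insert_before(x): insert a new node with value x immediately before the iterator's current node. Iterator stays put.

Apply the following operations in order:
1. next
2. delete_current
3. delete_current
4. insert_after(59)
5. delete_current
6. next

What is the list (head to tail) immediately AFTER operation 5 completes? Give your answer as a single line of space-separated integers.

After 1 (next): list=[1, 8, 2, 4, 5] cursor@8
After 2 (delete_current): list=[1, 2, 4, 5] cursor@2
After 3 (delete_current): list=[1, 4, 5] cursor@4
After 4 (insert_after(59)): list=[1, 4, 59, 5] cursor@4
After 5 (delete_current): list=[1, 59, 5] cursor@59

Answer: 1 59 5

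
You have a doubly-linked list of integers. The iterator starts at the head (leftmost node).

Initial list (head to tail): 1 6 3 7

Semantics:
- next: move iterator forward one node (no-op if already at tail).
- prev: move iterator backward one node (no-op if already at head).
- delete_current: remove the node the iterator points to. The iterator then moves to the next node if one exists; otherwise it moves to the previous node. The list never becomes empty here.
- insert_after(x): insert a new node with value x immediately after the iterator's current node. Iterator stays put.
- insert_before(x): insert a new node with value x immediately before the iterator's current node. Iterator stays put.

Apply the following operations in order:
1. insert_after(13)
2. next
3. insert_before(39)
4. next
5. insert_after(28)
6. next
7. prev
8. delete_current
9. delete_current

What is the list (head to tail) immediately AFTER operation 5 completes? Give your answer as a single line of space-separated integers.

Answer: 1 39 13 6 28 3 7

Derivation:
After 1 (insert_after(13)): list=[1, 13, 6, 3, 7] cursor@1
After 2 (next): list=[1, 13, 6, 3, 7] cursor@13
After 3 (insert_before(39)): list=[1, 39, 13, 6, 3, 7] cursor@13
After 4 (next): list=[1, 39, 13, 6, 3, 7] cursor@6
After 5 (insert_after(28)): list=[1, 39, 13, 6, 28, 3, 7] cursor@6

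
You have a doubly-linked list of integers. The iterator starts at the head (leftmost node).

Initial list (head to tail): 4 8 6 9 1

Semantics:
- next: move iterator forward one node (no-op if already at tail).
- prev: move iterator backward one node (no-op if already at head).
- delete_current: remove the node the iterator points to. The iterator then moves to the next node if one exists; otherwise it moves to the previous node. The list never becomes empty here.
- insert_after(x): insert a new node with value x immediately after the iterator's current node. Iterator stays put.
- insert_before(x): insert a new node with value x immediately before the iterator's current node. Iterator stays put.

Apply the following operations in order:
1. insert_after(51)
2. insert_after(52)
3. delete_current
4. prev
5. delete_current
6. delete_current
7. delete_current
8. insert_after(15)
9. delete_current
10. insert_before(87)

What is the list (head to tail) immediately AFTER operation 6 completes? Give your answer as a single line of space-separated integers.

Answer: 8 6 9 1

Derivation:
After 1 (insert_after(51)): list=[4, 51, 8, 6, 9, 1] cursor@4
After 2 (insert_after(52)): list=[4, 52, 51, 8, 6, 9, 1] cursor@4
After 3 (delete_current): list=[52, 51, 8, 6, 9, 1] cursor@52
After 4 (prev): list=[52, 51, 8, 6, 9, 1] cursor@52
After 5 (delete_current): list=[51, 8, 6, 9, 1] cursor@51
After 6 (delete_current): list=[8, 6, 9, 1] cursor@8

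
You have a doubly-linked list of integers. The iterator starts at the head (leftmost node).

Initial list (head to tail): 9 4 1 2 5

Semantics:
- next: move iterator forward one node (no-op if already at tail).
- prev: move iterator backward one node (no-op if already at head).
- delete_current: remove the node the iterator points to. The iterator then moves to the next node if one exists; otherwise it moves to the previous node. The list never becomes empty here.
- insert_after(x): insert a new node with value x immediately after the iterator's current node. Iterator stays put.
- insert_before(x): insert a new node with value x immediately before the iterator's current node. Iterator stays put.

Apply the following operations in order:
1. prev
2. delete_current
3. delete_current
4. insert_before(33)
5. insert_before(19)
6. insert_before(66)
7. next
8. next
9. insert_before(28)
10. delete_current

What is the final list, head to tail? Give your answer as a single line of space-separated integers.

Answer: 33 19 66 1 2 28

Derivation:
After 1 (prev): list=[9, 4, 1, 2, 5] cursor@9
After 2 (delete_current): list=[4, 1, 2, 5] cursor@4
After 3 (delete_current): list=[1, 2, 5] cursor@1
After 4 (insert_before(33)): list=[33, 1, 2, 5] cursor@1
After 5 (insert_before(19)): list=[33, 19, 1, 2, 5] cursor@1
After 6 (insert_before(66)): list=[33, 19, 66, 1, 2, 5] cursor@1
After 7 (next): list=[33, 19, 66, 1, 2, 5] cursor@2
After 8 (next): list=[33, 19, 66, 1, 2, 5] cursor@5
After 9 (insert_before(28)): list=[33, 19, 66, 1, 2, 28, 5] cursor@5
After 10 (delete_current): list=[33, 19, 66, 1, 2, 28] cursor@28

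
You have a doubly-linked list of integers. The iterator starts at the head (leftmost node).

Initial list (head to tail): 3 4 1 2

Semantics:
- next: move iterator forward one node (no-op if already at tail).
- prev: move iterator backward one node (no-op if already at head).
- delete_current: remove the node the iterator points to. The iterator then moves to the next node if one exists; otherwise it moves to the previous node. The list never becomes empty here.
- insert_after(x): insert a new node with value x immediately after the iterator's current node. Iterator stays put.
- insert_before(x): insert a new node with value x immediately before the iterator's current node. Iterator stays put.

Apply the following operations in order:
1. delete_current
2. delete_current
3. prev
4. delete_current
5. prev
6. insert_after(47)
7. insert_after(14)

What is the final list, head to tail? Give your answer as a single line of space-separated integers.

Answer: 2 14 47

Derivation:
After 1 (delete_current): list=[4, 1, 2] cursor@4
After 2 (delete_current): list=[1, 2] cursor@1
After 3 (prev): list=[1, 2] cursor@1
After 4 (delete_current): list=[2] cursor@2
After 5 (prev): list=[2] cursor@2
After 6 (insert_after(47)): list=[2, 47] cursor@2
After 7 (insert_after(14)): list=[2, 14, 47] cursor@2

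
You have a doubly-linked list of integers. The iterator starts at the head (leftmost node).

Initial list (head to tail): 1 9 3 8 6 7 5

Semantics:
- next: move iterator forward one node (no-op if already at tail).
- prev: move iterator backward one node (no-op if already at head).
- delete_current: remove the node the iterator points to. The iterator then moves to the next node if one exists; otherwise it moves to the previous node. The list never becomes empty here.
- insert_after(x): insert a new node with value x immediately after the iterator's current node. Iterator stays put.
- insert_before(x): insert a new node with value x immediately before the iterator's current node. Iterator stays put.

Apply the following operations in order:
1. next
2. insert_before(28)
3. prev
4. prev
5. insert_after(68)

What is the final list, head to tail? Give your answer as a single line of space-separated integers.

After 1 (next): list=[1, 9, 3, 8, 6, 7, 5] cursor@9
After 2 (insert_before(28)): list=[1, 28, 9, 3, 8, 6, 7, 5] cursor@9
After 3 (prev): list=[1, 28, 9, 3, 8, 6, 7, 5] cursor@28
After 4 (prev): list=[1, 28, 9, 3, 8, 6, 7, 5] cursor@1
After 5 (insert_after(68)): list=[1, 68, 28, 9, 3, 8, 6, 7, 5] cursor@1

Answer: 1 68 28 9 3 8 6 7 5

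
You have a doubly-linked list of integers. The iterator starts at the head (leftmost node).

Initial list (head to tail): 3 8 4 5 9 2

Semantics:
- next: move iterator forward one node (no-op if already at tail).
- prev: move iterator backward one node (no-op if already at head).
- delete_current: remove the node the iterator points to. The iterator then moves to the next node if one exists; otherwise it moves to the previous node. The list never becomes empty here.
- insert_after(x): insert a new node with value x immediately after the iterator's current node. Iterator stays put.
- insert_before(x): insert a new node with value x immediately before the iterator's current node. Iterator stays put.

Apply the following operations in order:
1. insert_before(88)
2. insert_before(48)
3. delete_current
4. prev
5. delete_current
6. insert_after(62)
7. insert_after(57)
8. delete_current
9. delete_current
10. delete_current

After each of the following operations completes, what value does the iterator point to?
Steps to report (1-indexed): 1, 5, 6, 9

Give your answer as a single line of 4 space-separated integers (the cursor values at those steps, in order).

After 1 (insert_before(88)): list=[88, 3, 8, 4, 5, 9, 2] cursor@3
After 2 (insert_before(48)): list=[88, 48, 3, 8, 4, 5, 9, 2] cursor@3
After 3 (delete_current): list=[88, 48, 8, 4, 5, 9, 2] cursor@8
After 4 (prev): list=[88, 48, 8, 4, 5, 9, 2] cursor@48
After 5 (delete_current): list=[88, 8, 4, 5, 9, 2] cursor@8
After 6 (insert_after(62)): list=[88, 8, 62, 4, 5, 9, 2] cursor@8
After 7 (insert_after(57)): list=[88, 8, 57, 62, 4, 5, 9, 2] cursor@8
After 8 (delete_current): list=[88, 57, 62, 4, 5, 9, 2] cursor@57
After 9 (delete_current): list=[88, 62, 4, 5, 9, 2] cursor@62
After 10 (delete_current): list=[88, 4, 5, 9, 2] cursor@4

Answer: 3 8 8 62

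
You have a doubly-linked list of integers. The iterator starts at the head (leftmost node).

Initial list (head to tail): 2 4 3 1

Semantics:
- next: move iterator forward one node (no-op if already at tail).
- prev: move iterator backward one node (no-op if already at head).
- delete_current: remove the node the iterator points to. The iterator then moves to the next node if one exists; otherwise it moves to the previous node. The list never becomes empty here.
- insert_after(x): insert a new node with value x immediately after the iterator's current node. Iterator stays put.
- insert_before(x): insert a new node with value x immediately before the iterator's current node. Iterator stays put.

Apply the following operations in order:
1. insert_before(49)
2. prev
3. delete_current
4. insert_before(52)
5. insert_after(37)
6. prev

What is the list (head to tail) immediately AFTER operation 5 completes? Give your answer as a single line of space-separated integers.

Answer: 52 2 37 4 3 1

Derivation:
After 1 (insert_before(49)): list=[49, 2, 4, 3, 1] cursor@2
After 2 (prev): list=[49, 2, 4, 3, 1] cursor@49
After 3 (delete_current): list=[2, 4, 3, 1] cursor@2
After 4 (insert_before(52)): list=[52, 2, 4, 3, 1] cursor@2
After 5 (insert_after(37)): list=[52, 2, 37, 4, 3, 1] cursor@2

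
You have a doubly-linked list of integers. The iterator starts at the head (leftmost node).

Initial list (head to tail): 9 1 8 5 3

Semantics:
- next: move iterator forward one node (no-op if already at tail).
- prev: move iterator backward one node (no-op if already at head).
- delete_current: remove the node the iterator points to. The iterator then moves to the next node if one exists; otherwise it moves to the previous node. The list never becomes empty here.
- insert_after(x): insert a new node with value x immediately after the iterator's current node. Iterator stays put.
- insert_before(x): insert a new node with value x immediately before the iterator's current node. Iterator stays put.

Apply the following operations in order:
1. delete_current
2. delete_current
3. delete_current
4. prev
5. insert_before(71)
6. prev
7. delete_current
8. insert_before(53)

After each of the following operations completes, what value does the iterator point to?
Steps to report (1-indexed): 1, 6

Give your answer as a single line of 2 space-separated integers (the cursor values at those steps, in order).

After 1 (delete_current): list=[1, 8, 5, 3] cursor@1
After 2 (delete_current): list=[8, 5, 3] cursor@8
After 3 (delete_current): list=[5, 3] cursor@5
After 4 (prev): list=[5, 3] cursor@5
After 5 (insert_before(71)): list=[71, 5, 3] cursor@5
After 6 (prev): list=[71, 5, 3] cursor@71
After 7 (delete_current): list=[5, 3] cursor@5
After 8 (insert_before(53)): list=[53, 5, 3] cursor@5

Answer: 1 71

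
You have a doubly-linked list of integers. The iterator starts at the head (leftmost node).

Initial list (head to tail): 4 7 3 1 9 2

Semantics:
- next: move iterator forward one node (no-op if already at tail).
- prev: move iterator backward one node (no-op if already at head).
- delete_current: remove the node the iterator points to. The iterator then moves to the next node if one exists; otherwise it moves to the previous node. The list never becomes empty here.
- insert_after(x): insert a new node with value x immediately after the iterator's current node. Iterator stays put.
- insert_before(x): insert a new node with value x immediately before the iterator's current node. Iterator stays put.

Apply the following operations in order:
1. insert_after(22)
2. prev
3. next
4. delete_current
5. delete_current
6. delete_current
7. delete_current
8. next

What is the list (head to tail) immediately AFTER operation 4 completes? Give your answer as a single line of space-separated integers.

Answer: 4 7 3 1 9 2

Derivation:
After 1 (insert_after(22)): list=[4, 22, 7, 3, 1, 9, 2] cursor@4
After 2 (prev): list=[4, 22, 7, 3, 1, 9, 2] cursor@4
After 3 (next): list=[4, 22, 7, 3, 1, 9, 2] cursor@22
After 4 (delete_current): list=[4, 7, 3, 1, 9, 2] cursor@7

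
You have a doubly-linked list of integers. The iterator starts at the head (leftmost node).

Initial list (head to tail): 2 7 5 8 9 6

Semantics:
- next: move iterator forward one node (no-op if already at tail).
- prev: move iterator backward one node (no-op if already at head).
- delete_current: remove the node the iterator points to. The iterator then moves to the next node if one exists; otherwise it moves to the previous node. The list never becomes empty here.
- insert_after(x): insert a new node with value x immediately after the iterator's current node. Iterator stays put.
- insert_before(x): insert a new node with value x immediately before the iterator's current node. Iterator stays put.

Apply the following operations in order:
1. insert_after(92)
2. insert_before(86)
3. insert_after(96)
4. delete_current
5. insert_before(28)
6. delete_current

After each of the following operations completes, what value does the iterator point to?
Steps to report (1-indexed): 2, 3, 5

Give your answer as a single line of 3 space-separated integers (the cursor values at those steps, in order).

Answer: 2 2 96

Derivation:
After 1 (insert_after(92)): list=[2, 92, 7, 5, 8, 9, 6] cursor@2
After 2 (insert_before(86)): list=[86, 2, 92, 7, 5, 8, 9, 6] cursor@2
After 3 (insert_after(96)): list=[86, 2, 96, 92, 7, 5, 8, 9, 6] cursor@2
After 4 (delete_current): list=[86, 96, 92, 7, 5, 8, 9, 6] cursor@96
After 5 (insert_before(28)): list=[86, 28, 96, 92, 7, 5, 8, 9, 6] cursor@96
After 6 (delete_current): list=[86, 28, 92, 7, 5, 8, 9, 6] cursor@92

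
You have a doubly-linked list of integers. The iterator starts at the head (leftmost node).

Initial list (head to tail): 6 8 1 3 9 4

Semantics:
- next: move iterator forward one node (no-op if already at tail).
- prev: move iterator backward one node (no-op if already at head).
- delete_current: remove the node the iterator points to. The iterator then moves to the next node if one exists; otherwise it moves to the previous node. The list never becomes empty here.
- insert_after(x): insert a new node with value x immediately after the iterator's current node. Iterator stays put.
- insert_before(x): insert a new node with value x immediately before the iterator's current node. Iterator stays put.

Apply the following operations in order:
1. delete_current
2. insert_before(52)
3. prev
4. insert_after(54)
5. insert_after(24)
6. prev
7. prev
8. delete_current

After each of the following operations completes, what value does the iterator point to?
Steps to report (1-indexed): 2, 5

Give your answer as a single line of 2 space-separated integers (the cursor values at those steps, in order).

After 1 (delete_current): list=[8, 1, 3, 9, 4] cursor@8
After 2 (insert_before(52)): list=[52, 8, 1, 3, 9, 4] cursor@8
After 3 (prev): list=[52, 8, 1, 3, 9, 4] cursor@52
After 4 (insert_after(54)): list=[52, 54, 8, 1, 3, 9, 4] cursor@52
After 5 (insert_after(24)): list=[52, 24, 54, 8, 1, 3, 9, 4] cursor@52
After 6 (prev): list=[52, 24, 54, 8, 1, 3, 9, 4] cursor@52
After 7 (prev): list=[52, 24, 54, 8, 1, 3, 9, 4] cursor@52
After 8 (delete_current): list=[24, 54, 8, 1, 3, 9, 4] cursor@24

Answer: 8 52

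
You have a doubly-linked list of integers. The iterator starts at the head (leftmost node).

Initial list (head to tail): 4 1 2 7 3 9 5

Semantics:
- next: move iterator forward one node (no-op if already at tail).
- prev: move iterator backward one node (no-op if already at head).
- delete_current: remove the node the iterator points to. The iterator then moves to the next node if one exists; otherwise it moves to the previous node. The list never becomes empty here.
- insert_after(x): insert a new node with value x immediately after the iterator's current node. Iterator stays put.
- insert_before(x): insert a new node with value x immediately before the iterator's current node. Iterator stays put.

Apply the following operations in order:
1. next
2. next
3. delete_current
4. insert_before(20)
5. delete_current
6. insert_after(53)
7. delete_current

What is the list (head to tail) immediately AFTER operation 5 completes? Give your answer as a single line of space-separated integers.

After 1 (next): list=[4, 1, 2, 7, 3, 9, 5] cursor@1
After 2 (next): list=[4, 1, 2, 7, 3, 9, 5] cursor@2
After 3 (delete_current): list=[4, 1, 7, 3, 9, 5] cursor@7
After 4 (insert_before(20)): list=[4, 1, 20, 7, 3, 9, 5] cursor@7
After 5 (delete_current): list=[4, 1, 20, 3, 9, 5] cursor@3

Answer: 4 1 20 3 9 5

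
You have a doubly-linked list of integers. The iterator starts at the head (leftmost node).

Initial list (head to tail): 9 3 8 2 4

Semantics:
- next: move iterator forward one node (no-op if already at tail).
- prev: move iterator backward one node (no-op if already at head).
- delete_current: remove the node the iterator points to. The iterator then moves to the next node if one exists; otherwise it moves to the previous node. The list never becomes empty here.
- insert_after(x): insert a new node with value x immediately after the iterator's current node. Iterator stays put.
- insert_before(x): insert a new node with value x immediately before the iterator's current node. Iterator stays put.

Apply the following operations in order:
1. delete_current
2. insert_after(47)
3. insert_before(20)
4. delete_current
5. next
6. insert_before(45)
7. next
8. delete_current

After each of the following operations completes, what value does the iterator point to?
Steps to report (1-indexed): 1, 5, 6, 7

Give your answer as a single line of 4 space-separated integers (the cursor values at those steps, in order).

After 1 (delete_current): list=[3, 8, 2, 4] cursor@3
After 2 (insert_after(47)): list=[3, 47, 8, 2, 4] cursor@3
After 3 (insert_before(20)): list=[20, 3, 47, 8, 2, 4] cursor@3
After 4 (delete_current): list=[20, 47, 8, 2, 4] cursor@47
After 5 (next): list=[20, 47, 8, 2, 4] cursor@8
After 6 (insert_before(45)): list=[20, 47, 45, 8, 2, 4] cursor@8
After 7 (next): list=[20, 47, 45, 8, 2, 4] cursor@2
After 8 (delete_current): list=[20, 47, 45, 8, 4] cursor@4

Answer: 3 8 8 2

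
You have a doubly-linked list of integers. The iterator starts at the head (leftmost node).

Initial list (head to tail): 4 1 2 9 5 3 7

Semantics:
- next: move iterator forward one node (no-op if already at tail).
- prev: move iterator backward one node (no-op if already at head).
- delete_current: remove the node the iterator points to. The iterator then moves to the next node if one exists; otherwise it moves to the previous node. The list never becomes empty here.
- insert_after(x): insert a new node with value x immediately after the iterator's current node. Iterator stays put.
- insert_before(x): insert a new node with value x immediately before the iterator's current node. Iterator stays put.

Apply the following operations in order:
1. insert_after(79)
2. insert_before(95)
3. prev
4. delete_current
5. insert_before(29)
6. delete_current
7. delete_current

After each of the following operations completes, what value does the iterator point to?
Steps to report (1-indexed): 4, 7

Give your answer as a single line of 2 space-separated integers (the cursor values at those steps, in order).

After 1 (insert_after(79)): list=[4, 79, 1, 2, 9, 5, 3, 7] cursor@4
After 2 (insert_before(95)): list=[95, 4, 79, 1, 2, 9, 5, 3, 7] cursor@4
After 3 (prev): list=[95, 4, 79, 1, 2, 9, 5, 3, 7] cursor@95
After 4 (delete_current): list=[4, 79, 1, 2, 9, 5, 3, 7] cursor@4
After 5 (insert_before(29)): list=[29, 4, 79, 1, 2, 9, 5, 3, 7] cursor@4
After 6 (delete_current): list=[29, 79, 1, 2, 9, 5, 3, 7] cursor@79
After 7 (delete_current): list=[29, 1, 2, 9, 5, 3, 7] cursor@1

Answer: 4 1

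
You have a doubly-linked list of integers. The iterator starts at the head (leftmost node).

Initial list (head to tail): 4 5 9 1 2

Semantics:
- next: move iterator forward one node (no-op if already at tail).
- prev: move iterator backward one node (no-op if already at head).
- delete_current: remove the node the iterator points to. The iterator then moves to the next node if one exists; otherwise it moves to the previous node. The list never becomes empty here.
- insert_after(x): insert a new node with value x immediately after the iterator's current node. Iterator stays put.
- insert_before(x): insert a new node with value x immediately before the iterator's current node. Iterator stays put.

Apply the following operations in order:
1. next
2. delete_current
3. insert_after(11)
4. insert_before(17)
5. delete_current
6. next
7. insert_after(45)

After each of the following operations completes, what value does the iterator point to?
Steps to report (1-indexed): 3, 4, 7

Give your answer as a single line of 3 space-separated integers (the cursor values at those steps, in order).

After 1 (next): list=[4, 5, 9, 1, 2] cursor@5
After 2 (delete_current): list=[4, 9, 1, 2] cursor@9
After 3 (insert_after(11)): list=[4, 9, 11, 1, 2] cursor@9
After 4 (insert_before(17)): list=[4, 17, 9, 11, 1, 2] cursor@9
After 5 (delete_current): list=[4, 17, 11, 1, 2] cursor@11
After 6 (next): list=[4, 17, 11, 1, 2] cursor@1
After 7 (insert_after(45)): list=[4, 17, 11, 1, 45, 2] cursor@1

Answer: 9 9 1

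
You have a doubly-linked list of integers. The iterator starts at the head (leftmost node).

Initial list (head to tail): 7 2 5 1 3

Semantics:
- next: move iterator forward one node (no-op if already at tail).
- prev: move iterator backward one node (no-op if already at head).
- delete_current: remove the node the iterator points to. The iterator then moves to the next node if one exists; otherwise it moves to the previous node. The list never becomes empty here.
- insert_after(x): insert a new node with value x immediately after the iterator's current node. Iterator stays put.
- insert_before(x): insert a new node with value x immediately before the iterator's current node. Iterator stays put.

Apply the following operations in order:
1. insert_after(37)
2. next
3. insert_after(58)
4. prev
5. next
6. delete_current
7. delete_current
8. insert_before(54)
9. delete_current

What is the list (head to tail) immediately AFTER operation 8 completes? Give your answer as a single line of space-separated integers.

After 1 (insert_after(37)): list=[7, 37, 2, 5, 1, 3] cursor@7
After 2 (next): list=[7, 37, 2, 5, 1, 3] cursor@37
After 3 (insert_after(58)): list=[7, 37, 58, 2, 5, 1, 3] cursor@37
After 4 (prev): list=[7, 37, 58, 2, 5, 1, 3] cursor@7
After 5 (next): list=[7, 37, 58, 2, 5, 1, 3] cursor@37
After 6 (delete_current): list=[7, 58, 2, 5, 1, 3] cursor@58
After 7 (delete_current): list=[7, 2, 5, 1, 3] cursor@2
After 8 (insert_before(54)): list=[7, 54, 2, 5, 1, 3] cursor@2

Answer: 7 54 2 5 1 3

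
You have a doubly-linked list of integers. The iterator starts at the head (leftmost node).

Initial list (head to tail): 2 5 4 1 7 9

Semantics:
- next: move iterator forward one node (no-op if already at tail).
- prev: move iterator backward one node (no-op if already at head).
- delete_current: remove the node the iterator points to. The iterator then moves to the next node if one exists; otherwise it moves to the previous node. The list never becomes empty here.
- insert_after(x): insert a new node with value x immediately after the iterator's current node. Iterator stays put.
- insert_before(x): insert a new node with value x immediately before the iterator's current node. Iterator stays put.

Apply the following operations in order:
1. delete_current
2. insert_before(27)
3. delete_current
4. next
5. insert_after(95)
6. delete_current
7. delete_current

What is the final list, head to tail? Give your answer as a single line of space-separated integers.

After 1 (delete_current): list=[5, 4, 1, 7, 9] cursor@5
After 2 (insert_before(27)): list=[27, 5, 4, 1, 7, 9] cursor@5
After 3 (delete_current): list=[27, 4, 1, 7, 9] cursor@4
After 4 (next): list=[27, 4, 1, 7, 9] cursor@1
After 5 (insert_after(95)): list=[27, 4, 1, 95, 7, 9] cursor@1
After 6 (delete_current): list=[27, 4, 95, 7, 9] cursor@95
After 7 (delete_current): list=[27, 4, 7, 9] cursor@7

Answer: 27 4 7 9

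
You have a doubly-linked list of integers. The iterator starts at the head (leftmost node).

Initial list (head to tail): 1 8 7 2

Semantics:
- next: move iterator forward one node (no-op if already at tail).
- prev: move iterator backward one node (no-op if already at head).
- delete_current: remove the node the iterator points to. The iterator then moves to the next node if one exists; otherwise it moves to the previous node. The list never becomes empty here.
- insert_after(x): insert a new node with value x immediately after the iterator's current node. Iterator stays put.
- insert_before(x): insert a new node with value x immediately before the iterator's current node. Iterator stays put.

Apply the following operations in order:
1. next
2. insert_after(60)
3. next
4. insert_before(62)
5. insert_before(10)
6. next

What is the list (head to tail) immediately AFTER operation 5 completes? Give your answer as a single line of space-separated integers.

After 1 (next): list=[1, 8, 7, 2] cursor@8
After 2 (insert_after(60)): list=[1, 8, 60, 7, 2] cursor@8
After 3 (next): list=[1, 8, 60, 7, 2] cursor@60
After 4 (insert_before(62)): list=[1, 8, 62, 60, 7, 2] cursor@60
After 5 (insert_before(10)): list=[1, 8, 62, 10, 60, 7, 2] cursor@60

Answer: 1 8 62 10 60 7 2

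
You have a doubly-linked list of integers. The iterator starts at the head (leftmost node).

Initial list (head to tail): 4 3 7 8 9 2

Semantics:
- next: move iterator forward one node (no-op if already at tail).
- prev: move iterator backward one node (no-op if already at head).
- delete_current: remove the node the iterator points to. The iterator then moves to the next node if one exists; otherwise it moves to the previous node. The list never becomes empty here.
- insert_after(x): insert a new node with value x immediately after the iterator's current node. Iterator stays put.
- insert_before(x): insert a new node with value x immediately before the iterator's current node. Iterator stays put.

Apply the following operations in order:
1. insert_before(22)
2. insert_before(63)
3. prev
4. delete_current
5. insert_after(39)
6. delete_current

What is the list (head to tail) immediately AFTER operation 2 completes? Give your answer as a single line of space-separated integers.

After 1 (insert_before(22)): list=[22, 4, 3, 7, 8, 9, 2] cursor@4
After 2 (insert_before(63)): list=[22, 63, 4, 3, 7, 8, 9, 2] cursor@4

Answer: 22 63 4 3 7 8 9 2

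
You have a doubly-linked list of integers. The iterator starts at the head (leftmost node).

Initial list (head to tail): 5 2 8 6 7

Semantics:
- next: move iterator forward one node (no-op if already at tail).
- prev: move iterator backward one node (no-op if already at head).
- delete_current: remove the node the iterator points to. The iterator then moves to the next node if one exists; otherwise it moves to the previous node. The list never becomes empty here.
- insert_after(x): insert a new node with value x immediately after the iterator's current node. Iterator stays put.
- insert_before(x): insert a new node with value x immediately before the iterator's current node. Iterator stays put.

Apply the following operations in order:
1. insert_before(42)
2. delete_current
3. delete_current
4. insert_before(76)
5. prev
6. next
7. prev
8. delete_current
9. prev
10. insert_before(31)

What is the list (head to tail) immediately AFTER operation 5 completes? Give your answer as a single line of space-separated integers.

After 1 (insert_before(42)): list=[42, 5, 2, 8, 6, 7] cursor@5
After 2 (delete_current): list=[42, 2, 8, 6, 7] cursor@2
After 3 (delete_current): list=[42, 8, 6, 7] cursor@8
After 4 (insert_before(76)): list=[42, 76, 8, 6, 7] cursor@8
After 5 (prev): list=[42, 76, 8, 6, 7] cursor@76

Answer: 42 76 8 6 7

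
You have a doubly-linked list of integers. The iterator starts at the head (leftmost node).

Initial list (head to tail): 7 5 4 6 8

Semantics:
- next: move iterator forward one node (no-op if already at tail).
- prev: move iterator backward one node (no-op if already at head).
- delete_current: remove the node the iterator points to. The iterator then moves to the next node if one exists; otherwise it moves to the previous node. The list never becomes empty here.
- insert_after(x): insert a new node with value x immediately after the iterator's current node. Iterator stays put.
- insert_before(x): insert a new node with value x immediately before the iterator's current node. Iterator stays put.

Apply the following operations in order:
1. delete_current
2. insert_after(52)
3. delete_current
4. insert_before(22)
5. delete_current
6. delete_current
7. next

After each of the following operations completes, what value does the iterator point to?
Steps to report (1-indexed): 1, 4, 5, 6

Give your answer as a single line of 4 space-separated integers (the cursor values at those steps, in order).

After 1 (delete_current): list=[5, 4, 6, 8] cursor@5
After 2 (insert_after(52)): list=[5, 52, 4, 6, 8] cursor@5
After 3 (delete_current): list=[52, 4, 6, 8] cursor@52
After 4 (insert_before(22)): list=[22, 52, 4, 6, 8] cursor@52
After 5 (delete_current): list=[22, 4, 6, 8] cursor@4
After 6 (delete_current): list=[22, 6, 8] cursor@6
After 7 (next): list=[22, 6, 8] cursor@8

Answer: 5 52 4 6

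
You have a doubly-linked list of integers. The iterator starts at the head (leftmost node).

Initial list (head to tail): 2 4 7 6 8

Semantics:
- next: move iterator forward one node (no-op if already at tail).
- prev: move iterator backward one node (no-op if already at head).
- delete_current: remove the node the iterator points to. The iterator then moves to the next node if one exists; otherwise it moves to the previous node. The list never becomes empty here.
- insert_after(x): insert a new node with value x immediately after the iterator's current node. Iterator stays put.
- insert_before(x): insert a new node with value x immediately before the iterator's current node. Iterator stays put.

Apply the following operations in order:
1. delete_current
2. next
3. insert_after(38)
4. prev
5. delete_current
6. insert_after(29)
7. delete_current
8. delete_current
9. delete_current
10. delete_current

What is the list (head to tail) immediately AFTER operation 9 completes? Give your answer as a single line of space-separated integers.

After 1 (delete_current): list=[4, 7, 6, 8] cursor@4
After 2 (next): list=[4, 7, 6, 8] cursor@7
After 3 (insert_after(38)): list=[4, 7, 38, 6, 8] cursor@7
After 4 (prev): list=[4, 7, 38, 6, 8] cursor@4
After 5 (delete_current): list=[7, 38, 6, 8] cursor@7
After 6 (insert_after(29)): list=[7, 29, 38, 6, 8] cursor@7
After 7 (delete_current): list=[29, 38, 6, 8] cursor@29
After 8 (delete_current): list=[38, 6, 8] cursor@38
After 9 (delete_current): list=[6, 8] cursor@6

Answer: 6 8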